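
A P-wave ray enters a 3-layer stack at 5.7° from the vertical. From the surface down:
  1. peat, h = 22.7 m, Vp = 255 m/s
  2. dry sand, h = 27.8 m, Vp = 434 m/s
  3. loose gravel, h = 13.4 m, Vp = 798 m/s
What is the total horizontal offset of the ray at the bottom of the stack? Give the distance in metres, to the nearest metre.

Apply Snell's law at each interface; in layer i the horizontal offset is hᵢ·tan θᵢ.
Layer 1: θ = 5.70°; offset = 22.7·tan 5.70° = 2.266 m.
Layer 2: sin θ = 434·sin 5.7°/255 = 0.1690, θ = 9.73°; offset = 27.8·tan 9.73° = 4.768 m.
Layer 3: sin θ = 798·sin 5.7°/255 = 0.3108, θ = 18.11°; offset = 13.4·tan 18.11° = 4.382 m.
Total horizontal offset = 11.416 m.

11 m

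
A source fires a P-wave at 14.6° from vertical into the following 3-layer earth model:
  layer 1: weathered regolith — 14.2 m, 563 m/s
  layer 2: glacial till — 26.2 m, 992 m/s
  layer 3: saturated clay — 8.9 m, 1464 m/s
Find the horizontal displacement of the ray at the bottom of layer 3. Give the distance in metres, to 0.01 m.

24.41 m

Ray parameter p = sin 14.6° / 563 m/s = 4.4773e-04 s/m.
Layer 1: θ = 14.60°; offset = 14.2·tan 14.60° = 3.6988 m.
Layer 2: sin θ = p·992 = 0.4441 → θ = 26.37°; offset = 26.2·tan 26.37° = 12.9879 m.
Layer 3: sin θ = p·1464 = 0.6555 → θ = 40.96°; offset = 8.9·tan 40.96° = 7.7245 m.
Summing the layer offsets gives 24.4112 m.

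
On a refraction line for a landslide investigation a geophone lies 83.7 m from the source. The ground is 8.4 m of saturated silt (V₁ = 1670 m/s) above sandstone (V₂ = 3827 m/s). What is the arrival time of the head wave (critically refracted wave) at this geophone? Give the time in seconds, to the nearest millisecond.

0.031 s

θ_c = arcsin(V₁/V₂) = arcsin(1670/3827) = 25.87°, cos θ_c = 0.8998.
Intercept time tᵢ = 2h cos θ_c / V₁ = 2·8.4·0.8998/1670 = 0.00905 s.
t = x/V₂ + tᵢ = 83.7/3827 + 0.00905 = 0.03092 s.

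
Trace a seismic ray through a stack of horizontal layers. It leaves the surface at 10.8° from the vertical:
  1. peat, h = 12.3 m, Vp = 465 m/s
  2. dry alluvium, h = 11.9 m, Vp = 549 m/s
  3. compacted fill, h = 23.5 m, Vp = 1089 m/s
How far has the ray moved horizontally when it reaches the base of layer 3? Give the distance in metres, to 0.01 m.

16.52 m

Apply Snell's law at each interface; in layer i the horizontal offset is hᵢ·tan θᵢ.
Layer 1: θ = 10.80°; offset = 12.3·tan 10.80° = 2.3464 m.
Layer 2: sin θ = 549·sin 10.8°/465 = 0.2212, θ = 12.78°; offset = 11.9·tan 12.78° = 2.6995 m.
Layer 3: sin θ = 1089·sin 10.8°/465 = 0.4388, θ = 26.03°; offset = 23.5·tan 26.03° = 11.4767 m.
Σ offsets = 16.5226 m.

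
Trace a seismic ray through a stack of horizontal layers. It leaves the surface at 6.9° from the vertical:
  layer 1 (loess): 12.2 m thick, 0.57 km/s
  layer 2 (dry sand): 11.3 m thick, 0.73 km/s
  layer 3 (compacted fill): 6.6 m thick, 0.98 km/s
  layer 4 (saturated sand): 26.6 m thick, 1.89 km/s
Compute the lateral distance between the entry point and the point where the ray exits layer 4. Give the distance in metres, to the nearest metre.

Ray parameter p = sin 6.9° / 0.57 km/s = 2.1077e-01 s/km.
Layer 1: θ = 6.90°; offset = 12.2·tan 6.90° = 1.476 m.
Layer 2: sin θ = p·0.73 = 0.1539 → θ = 8.85°; offset = 11.3·tan 8.85° = 1.760 m.
Layer 3: sin θ = p·0.98 = 0.2066 → θ = 11.92°; offset = 6.6·tan 11.92° = 1.393 m.
Layer 4: sin θ = p·1.89 = 0.3983 → θ = 23.47°; offset = 26.6·tan 23.47° = 11.552 m.
Summing the layer offsets gives 16.181 m.

16 m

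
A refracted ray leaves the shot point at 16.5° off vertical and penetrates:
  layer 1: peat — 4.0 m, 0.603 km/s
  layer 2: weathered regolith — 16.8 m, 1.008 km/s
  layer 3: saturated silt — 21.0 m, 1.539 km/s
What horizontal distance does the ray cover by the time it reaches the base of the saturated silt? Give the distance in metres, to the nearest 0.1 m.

32.3 m

p = sin θ₁/V₁ = sin 16.5°/0.603 = 4.7100e-01 s/km is conserved through the stack.
Layer 1: θ = 16.50°; offset = 4.0·tan 16.50° = 1.185 m.
Layer 2: sin θ = p·1.008 = 0.4748 → θ = 28.34°; offset = 16.8·tan 28.34° = 9.063 m.
Layer 3: sin θ = p·1.539 = 0.7249 → θ = 46.46°; offset = 21.0·tan 46.46° = 22.097 m.
Σ offsets = 32.345 m.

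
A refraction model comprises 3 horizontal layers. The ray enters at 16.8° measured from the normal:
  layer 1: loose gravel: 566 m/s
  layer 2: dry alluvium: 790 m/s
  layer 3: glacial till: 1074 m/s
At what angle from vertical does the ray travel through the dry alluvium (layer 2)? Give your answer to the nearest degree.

Ray parameter p = sin 16.8° / 566 = 5.1066e-04 s/m.
sin θ_2 = p·V_2 = 5.1066e-04 × 790 = 0.4034.
θ_2 = arcsin 0.4034 = 23.79°.

24°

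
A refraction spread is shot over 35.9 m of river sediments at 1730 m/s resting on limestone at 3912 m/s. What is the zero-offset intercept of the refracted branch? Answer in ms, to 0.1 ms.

37.2 ms

tᵢ = 2h·√(V₂²−V₁²)/(V₁V₂).
√(V₂²−V₁²) = √(3912²−1730²) = 3508.7 m/s.
tᵢ = 2·35.9·3508.7/(1730·3912) = 0.03722 s.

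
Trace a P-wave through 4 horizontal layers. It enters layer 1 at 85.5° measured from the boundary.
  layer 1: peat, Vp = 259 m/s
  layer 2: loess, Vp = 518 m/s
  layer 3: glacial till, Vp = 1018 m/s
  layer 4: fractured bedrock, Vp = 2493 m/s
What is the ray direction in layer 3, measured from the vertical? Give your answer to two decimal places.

From the normal: θ₁ = 90° − 85.5° = 4.5°.
Ray parameter p = sin 4.5° / 259 = 3.0293e-04 s/m.
sin θ_3 = p·V_3 = 3.0293e-04 × 1018 = 0.3084.
θ_3 = 17.96° from the vertical.

17.96°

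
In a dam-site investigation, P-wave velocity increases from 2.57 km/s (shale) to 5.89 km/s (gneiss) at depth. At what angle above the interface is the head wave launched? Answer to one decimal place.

At critical incidence the refracted ray runs along the interface (θ₂ = 90°), so sin θ_c = V₁/V₂.
θ_c = arcsin(2.57/5.89) = arcsin 0.4363 = 25.87°.
Measured from the interface: 90° − 25.87° = 64.13°.

64.1°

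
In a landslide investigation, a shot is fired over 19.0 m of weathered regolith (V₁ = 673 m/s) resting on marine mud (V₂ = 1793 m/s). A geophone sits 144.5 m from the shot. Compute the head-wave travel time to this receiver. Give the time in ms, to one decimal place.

θ_c = arcsin(V₁/V₂) = arcsin(673/1793) = 22.05°, cos θ_c = 0.9269.
Intercept time tᵢ = 2h cos θ_c / V₁ = 2·19.0·0.9269/673 = 0.05234 s.
t = x/V₂ + tᵢ = 144.5/1793 + 0.05234 = 0.13293 s.

132.9 ms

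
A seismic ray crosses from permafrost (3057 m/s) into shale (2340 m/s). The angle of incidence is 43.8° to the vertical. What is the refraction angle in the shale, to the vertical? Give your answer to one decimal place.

sin θ₁/V₁ = sin θ₂/V₂ ⇒ sin θ₂ = 2340·sin 43.8°/3057 = 2340·0.6921/3057 = 0.5298.
θ₂ = sin⁻¹(0.5298) = 31.99° (from vertical).

32.0°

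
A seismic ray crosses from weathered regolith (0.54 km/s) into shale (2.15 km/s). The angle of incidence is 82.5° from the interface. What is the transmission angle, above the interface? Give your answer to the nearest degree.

59°

Angle from the normal: 90° − 82.5° = 7.5°.
Snell's law: sin θ₂ = (V₂/V₁)·sin θ₁ = (2.15/0.54)·sin 7.5° = 0.5197.
θ₂ = sin⁻¹(0.5197) = 31.31° (from vertical).
From the interface: 90° − 31.31° = 58.69°.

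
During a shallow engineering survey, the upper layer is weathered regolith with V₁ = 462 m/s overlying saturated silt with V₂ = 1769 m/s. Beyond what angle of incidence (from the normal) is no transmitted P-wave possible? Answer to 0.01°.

Critical incidence: sin θ_c = V₁/V₂ = 462/1769 = 0.2612.
θ_c = arcsin 0.2612 = 15.14°.

15.14°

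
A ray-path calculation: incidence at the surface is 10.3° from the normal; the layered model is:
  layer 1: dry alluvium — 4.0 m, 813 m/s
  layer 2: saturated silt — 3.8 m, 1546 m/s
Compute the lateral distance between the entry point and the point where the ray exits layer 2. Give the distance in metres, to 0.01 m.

Ray parameter p = sin 10.3° / 813 m/s = 2.1993e-04 s/m.
Layer 1: θ = 10.30°; offset = 4.0·tan 10.30° = 0.7269 m.
Layer 2: sin θ = p·1546 = 0.3400 → θ = 19.88°; offset = 3.8·tan 19.88° = 1.3739 m.
Σ offsets = 2.1008 m.

2.10 m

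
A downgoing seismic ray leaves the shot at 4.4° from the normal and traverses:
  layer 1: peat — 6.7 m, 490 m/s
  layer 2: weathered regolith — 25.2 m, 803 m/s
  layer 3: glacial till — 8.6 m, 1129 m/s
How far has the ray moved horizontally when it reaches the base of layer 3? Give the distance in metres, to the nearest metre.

5 m

p = sin θ₁/V₁ = sin 4.4°/490 = 1.5657e-04 s/m is conserved through the stack.
Layer 1: θ = 4.40°; offset = 6.7·tan 4.40° = 0.516 m.
Layer 2: sin θ = p·803 = 0.1257 → θ = 7.22°; offset = 25.2·tan 7.22° = 3.194 m.
Layer 3: sin θ = p·1129 = 0.1768 → θ = 10.18°; offset = 8.6·tan 10.18° = 1.545 m.
Σ offsets = 5.254 m.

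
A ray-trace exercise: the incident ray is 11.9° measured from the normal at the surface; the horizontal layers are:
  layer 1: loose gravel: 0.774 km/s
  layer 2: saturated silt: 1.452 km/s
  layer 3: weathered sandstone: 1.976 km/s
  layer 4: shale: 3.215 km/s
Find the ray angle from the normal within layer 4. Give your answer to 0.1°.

Ray parameter p = sin 11.9° / 0.774 = 2.6641e-01 s/km.
sin θ_4 = p·V_4 = 2.6641e-01 × 3.215 = 0.8565.
θ_4 = 58.93° from the vertical.

58.9°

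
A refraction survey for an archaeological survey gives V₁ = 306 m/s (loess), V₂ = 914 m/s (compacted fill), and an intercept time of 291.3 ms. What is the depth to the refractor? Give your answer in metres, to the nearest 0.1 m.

47.3 m

h = tᵢ·V₁·V₂ / (2·√(V₂²−V₁²)).
√(V₂²−V₁²) = √(914² − 306²) = 861.3 m/s.
h = 0.2913 s × 306 × 914 / (2 × 861.3) = 47.30 m.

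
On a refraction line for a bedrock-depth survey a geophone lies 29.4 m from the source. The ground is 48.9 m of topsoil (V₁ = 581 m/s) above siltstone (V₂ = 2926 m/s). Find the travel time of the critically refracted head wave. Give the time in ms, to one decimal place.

θ_c = arcsin(V₁/V₂) = arcsin(581/2926) = 11.45°, cos θ_c = 0.9801.
Intercept time tᵢ = 2h cos θ_c / V₁ = 2·48.9·0.9801/581 = 0.16498 s.
t = x/V₂ + tᵢ = 29.4/2926 + 0.16498 = 0.17503 s.

175.0 ms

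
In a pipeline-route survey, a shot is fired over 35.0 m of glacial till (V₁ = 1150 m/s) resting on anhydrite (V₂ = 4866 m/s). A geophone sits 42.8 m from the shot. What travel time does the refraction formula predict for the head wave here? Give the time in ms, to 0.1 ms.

67.9 ms

t = x/V₂ + 2h·√(V₂²−V₁²)/(V₁V₂).
√(V₂²−V₁²) = √(4866²−1150²) = 4728.2 m/s; delay term = 2·35.0·4728.2/(1150·4866) = 0.05915 s.
t = 42.8/4866 + 0.05915 = 0.06794 s.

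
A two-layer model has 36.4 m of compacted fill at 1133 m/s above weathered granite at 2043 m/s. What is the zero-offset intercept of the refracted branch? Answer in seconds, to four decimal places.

tᵢ = 2h·√(V₂²−V₁²)/(V₁V₂).
√(V₂²−V₁²) = √(2043²−1133²) = 1700.0 m/s.
tᵢ = 2·36.4·1700.0/(1133·2043) = 0.05347 s.

0.0535 s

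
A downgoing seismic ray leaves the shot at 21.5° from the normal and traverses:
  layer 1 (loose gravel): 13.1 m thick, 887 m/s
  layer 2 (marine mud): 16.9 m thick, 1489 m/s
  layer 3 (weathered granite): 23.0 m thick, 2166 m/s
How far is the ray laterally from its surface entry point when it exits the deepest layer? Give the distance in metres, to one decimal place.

64.5 m

Apply Snell's law at each interface; in layer i the horizontal offset is hᵢ·tan θᵢ.
Layer 1: θ = 21.50°; offset = 13.1·tan 21.50° = 5.160 m.
Layer 2: sin θ = 1489·sin 21.5°/887 = 0.6152, θ = 37.97°; offset = 16.9·tan 37.97° = 13.189 m.
Layer 3: sin θ = 2166·sin 21.5°/887 = 0.8950, θ = 63.51°; offset = 23.0·tan 63.51° = 46.141 m.
Σ offsets = 64.491 m.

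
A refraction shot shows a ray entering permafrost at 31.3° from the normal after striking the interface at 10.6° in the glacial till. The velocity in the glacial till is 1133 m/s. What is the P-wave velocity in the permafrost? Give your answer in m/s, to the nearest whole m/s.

3200 m/s

sin 10.6° = 0.1840; sin 31.3° = 0.5195.
V₂ = V₁·(sin θ₂/sin θ₁) = 1133·(0.5195/0.1840) = 3199.84 m/s.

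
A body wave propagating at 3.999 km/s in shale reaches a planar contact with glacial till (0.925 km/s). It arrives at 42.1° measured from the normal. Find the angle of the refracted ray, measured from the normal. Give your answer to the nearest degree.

9°

Snell's law: sin θ₂ = (V₂/V₁)·sin θ₁ = (0.925/3.999)·sin 42.1° = 0.1551.
θ₂ = arcsin 0.1551 = 8.92° from the normal.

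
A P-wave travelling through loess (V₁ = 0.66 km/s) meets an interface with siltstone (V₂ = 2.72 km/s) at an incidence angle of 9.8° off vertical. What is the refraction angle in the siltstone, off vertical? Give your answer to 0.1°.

Snell's law: sin θ₂ = (V₂/V₁)·sin θ₁ = (2.72/0.66)·sin 9.8° = 0.7015.
θ₂ = sin⁻¹(0.7015) = 44.55° (from vertical).

44.5°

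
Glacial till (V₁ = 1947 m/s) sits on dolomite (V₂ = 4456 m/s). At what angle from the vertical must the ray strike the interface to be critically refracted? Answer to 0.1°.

At critical incidence the refracted ray runs along the interface (θ₂ = 90°), so sin θ_c = V₁/V₂.
θ_c = arcsin(1947/4456) = arcsin 0.4369 = 25.91°.

25.9°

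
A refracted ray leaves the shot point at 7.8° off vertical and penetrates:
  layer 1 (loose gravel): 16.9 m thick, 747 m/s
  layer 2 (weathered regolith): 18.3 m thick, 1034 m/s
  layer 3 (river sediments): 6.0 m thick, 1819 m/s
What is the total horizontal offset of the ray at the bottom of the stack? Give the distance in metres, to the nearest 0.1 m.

p = sin θ₁/V₁ = sin 7.8°/747 = 1.8168e-04 s/m is conserved through the stack.
Layer 1: θ = 7.80°; offset = 16.9·tan 7.80° = 2.315 m.
Layer 2: sin θ = p·1034 = 0.1879 → θ = 10.83°; offset = 18.3·tan 10.83° = 3.500 m.
Layer 3: sin θ = p·1819 = 0.3305 → θ = 19.30°; offset = 6.0·tan 19.30° = 2.101 m.
Summing the layer offsets gives 7.916 m.

7.9 m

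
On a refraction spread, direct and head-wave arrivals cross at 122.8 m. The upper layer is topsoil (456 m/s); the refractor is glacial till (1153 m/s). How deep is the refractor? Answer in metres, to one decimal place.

h = (x_cross/2)·√((V₂−V₁)/(V₂+V₁)).
(V₂−V₁)/(V₂+V₁) = (1153−456)/(1153+456) = 0.4332; √ = 0.6582.
h = (122.8/2)·0.6582 = 40.41 m.

40.4 m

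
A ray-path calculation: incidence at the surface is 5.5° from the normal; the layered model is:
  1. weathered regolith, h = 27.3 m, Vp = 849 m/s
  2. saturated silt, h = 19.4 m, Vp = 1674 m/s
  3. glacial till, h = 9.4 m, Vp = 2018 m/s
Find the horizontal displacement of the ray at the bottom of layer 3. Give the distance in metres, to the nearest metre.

Apply Snell's law at each interface; in layer i the horizontal offset is hᵢ·tan θᵢ.
Layer 1: θ = 5.50°; offset = 27.3·tan 5.50° = 2.629 m.
Layer 2: sin θ = 1674·sin 5.5°/849 = 0.1890, θ = 10.89°; offset = 19.4·tan 10.89° = 3.734 m.
Layer 3: sin θ = 2018·sin 5.5°/849 = 0.2278, θ = 13.17°; offset = 9.4·tan 13.17° = 2.199 m.
Σ offsets = 8.562 m.

9 m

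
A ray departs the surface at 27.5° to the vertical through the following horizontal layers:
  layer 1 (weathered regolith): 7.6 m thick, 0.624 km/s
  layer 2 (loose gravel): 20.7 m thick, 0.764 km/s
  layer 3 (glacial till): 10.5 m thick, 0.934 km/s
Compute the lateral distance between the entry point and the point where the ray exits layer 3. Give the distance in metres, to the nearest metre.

28 m

Apply Snell's law at each interface; in layer i the horizontal offset is hᵢ·tan θᵢ.
Layer 1: θ = 27.50°; offset = 7.6·tan 27.50° = 3.956 m.
Layer 2: sin θ = 0.764·sin 27.5°/0.624 = 0.5653, θ = 34.43°; offset = 20.7·tan 34.43° = 14.188 m.
Layer 3: sin θ = 0.934·sin 27.5°/0.624 = 0.6911, θ = 43.72°; offset = 10.5·tan 43.72° = 10.041 m.
Summing the layer offsets gives 28.185 m.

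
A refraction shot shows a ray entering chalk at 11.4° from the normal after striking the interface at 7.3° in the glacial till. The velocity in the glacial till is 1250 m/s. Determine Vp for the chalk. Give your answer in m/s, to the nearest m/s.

1944 m/s

Snell's law: sin 7.3°/V₁ = sin 11.4°/V₂.
V₂ = V₁·sin 11.4°/sin 7.3° = 1250 × 1.5556 = 1944.46 m/s.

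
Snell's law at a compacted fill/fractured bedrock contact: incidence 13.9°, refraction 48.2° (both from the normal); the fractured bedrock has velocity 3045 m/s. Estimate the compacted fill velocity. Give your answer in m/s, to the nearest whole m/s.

sin 13.9° = 0.2402; sin 48.2° = 0.7455.
V₁ = V₂·(sin θ₁/sin θ₂) = 3045·(0.2402/0.7455) = 981.24 m/s.

981 m/s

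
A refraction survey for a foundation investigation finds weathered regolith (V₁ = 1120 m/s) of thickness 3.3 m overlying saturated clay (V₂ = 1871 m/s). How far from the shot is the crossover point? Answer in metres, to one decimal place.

x_cross = 2h·√((V₂+V₁)/(V₂−V₁)).
(V₂+V₁)/(V₂−V₁) = (1871+1120)/(1871−1120) = 3.9827; √ = 1.9957.
x_cross = 2·3.3·1.9957 = 13.17 m.

13.2 m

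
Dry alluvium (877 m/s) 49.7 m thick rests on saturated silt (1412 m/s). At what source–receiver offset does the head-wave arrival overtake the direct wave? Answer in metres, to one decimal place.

x_cross = 2h·√((V₂+V₁)/(V₂−V₁)).
(V₂+V₁)/(V₂−V₁) = (1412+877)/(1412−877) = 4.2785; √ = 2.0685.
x_cross = 2·49.7·2.0685 = 205.60 m.

205.6 m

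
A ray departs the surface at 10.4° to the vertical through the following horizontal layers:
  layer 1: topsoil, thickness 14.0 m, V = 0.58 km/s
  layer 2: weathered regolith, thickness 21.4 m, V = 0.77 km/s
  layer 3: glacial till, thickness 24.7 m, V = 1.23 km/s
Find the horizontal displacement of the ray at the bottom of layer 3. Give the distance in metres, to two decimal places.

18.09 m

p = sin θ₁/V₁ = sin 10.4°/0.58 = 3.1124e-01 s/km is conserved through the stack.
Layer 1: θ = 10.40°; offset = 14.0·tan 10.40° = 2.5695 m.
Layer 2: sin θ = p·0.77 = 0.2397 → θ = 13.87°; offset = 21.4·tan 13.87° = 5.2826 m.
Layer 3: sin θ = p·1.23 = 0.3828 → θ = 22.51°; offset = 24.7·tan 22.51° = 10.2355 m.
Total horizontal offset = 18.0875 m.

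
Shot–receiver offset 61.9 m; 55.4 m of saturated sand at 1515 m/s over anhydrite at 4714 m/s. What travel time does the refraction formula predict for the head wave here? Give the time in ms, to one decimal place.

t = x/V₂ + 2h·√(V₂²−V₁²)/(V₁V₂).
√(V₂²−V₁²) = √(4714²−1515²) = 4463.9 m/s; delay term = 2·55.4·4463.9/(1515·4714) = 0.06926 s.
t = 61.9/4714 + 0.06926 = 0.08239 s.

82.4 ms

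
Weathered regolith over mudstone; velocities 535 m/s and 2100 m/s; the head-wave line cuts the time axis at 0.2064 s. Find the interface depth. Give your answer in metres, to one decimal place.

h = tᵢ·V₁·V₂ / (2·√(V₂²−V₁²)).
√(V₂²−V₁²) = √(2100² − 535²) = 2030.7 m/s.
h = 0.2064 s × 535 × 2100 / (2 × 2030.7) = 57.10 m.

57.1 m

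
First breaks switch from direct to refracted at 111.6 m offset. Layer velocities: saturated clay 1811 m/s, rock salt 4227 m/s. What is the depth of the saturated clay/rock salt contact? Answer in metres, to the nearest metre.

35 m

x_cross = 2h·√((V₂+V₁)/(V₂−V₁)) → h = x_cross / (2·√((V₂+V₁)/(V₂−V₁))).
√((V₂+V₁)/(V₂−V₁)) = √((4227+1811)/(4227−1811)) = 1.5809.
h = 111.6 / (2·1.5809) = 35.30 m.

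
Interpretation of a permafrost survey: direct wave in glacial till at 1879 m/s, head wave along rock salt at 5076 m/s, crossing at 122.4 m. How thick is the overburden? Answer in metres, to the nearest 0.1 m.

x_cross = 2h·√((V₂+V₁)/(V₂−V₁)) → h = x_cross / (2·√((V₂+V₁)/(V₂−V₁))).
√((V₂+V₁)/(V₂−V₁)) = √((5076+1879)/(5076−1879)) = 1.4749.
h = 122.4 / (2·1.4749) = 41.49 m.

41.5 m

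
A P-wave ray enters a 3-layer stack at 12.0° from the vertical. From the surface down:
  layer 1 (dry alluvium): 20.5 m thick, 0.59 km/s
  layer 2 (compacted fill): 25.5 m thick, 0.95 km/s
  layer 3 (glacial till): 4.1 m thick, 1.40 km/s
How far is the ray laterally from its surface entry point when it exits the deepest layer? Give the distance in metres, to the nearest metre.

16 m

p = sin θ₁/V₁ = sin 12.0°/0.59 = 3.5239e-01 s/km is conserved through the stack.
Layer 1: θ = 12.00°; offset = 20.5·tan 12.00° = 4.357 m.
Layer 2: sin θ = p·0.95 = 0.3348 → θ = 19.56°; offset = 25.5·tan 19.56° = 9.059 m.
Layer 3: sin θ = p·1.40 = 0.4933 → θ = 29.56°; offset = 4.1·tan 29.56° = 2.325 m.
Total horizontal offset = 15.742 m.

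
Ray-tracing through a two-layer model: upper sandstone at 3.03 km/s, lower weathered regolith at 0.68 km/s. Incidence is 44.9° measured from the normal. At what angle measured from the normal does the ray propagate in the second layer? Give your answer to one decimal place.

9.1°

Snell's law: sin θ₂ = (V₂/V₁)·sin θ₁ = (0.68/3.03)·sin 44.9° = 0.1584.
θ₂ = sin⁻¹(0.1584) = 9.11° (from vertical).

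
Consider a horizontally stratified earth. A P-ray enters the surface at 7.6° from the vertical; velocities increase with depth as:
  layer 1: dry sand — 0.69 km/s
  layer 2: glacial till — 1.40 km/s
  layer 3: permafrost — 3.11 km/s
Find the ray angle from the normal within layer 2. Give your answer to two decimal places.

15.57°

Snell's law across each interface conserves sin θ / V, so sin θ_2 = V_2·sin θ₁/V₁.
sin θ_2 = 1.40 × sin 7.6° / 0.69 = 0.2683.
θ_2 = arcsin 0.2683 = 15.57°.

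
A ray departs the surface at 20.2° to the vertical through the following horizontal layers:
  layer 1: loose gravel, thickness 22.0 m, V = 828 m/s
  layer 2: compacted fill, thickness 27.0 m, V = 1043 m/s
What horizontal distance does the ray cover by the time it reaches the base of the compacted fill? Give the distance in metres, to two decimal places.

p = sin θ₁/V₁ = sin 20.2°/828 = 4.1703e-04 s/m is conserved through the stack.
Layer 1: θ = 20.20°; offset = 22.0·tan 20.20° = 8.0944 m.
Layer 2: sin θ = p·1043 = 0.4350 → θ = 25.78°; offset = 27.0·tan 25.78° = 13.0422 m.
Total horizontal offset = 21.1367 m.

21.14 m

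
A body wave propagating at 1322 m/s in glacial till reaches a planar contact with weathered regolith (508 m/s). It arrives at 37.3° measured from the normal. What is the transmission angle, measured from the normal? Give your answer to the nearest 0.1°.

Snell's law: sin θ₂ = (V₂/V₁)·sin θ₁ = (508/1322)·sin 37.3° = 0.2329.
θ₂ = sin⁻¹(0.2329) = 13.47° (from vertical).

13.5°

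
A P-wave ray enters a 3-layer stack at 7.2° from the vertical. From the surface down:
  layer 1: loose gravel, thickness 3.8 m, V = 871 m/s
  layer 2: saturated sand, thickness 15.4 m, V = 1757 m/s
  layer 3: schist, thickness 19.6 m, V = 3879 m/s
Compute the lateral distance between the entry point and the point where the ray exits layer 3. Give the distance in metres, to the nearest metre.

Apply Snell's law at each interface; in layer i the horizontal offset is hᵢ·tan θᵢ.
Layer 1: θ = 7.20°; offset = 3.8·tan 7.20° = 0.480 m.
Layer 2: sin θ = 1757·sin 7.2°/871 = 0.2528, θ = 14.64°; offset = 15.4·tan 14.64° = 4.024 m.
Layer 3: sin θ = 3879·sin 7.2°/871 = 0.5582, θ = 33.93°; offset = 19.6·tan 33.93° = 13.185 m.
Total horizontal offset = 17.690 m.

18 m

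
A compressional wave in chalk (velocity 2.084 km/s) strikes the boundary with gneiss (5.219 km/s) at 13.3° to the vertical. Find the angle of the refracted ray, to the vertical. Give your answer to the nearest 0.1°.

sin θ₁/V₁ = sin θ₂/V₂ ⇒ sin θ₂ = 5.219·sin 13.3°/2.084 = 5.219·0.2300/2.084 = 0.5761.
θ₂ = sin⁻¹(0.5761) = 35.18° (from vertical).

35.2°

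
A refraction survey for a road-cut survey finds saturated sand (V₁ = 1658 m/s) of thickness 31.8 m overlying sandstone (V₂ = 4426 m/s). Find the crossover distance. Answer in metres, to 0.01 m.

94.29 m

x_cross = 2h·√((V₂+V₁)/(V₂−V₁)).
(V₂+V₁)/(V₂−V₁) = (4426+1658)/(4426−1658) = 2.1980; √ = 1.4826.
x_cross = 2·31.8·1.4826 = 94.29 m.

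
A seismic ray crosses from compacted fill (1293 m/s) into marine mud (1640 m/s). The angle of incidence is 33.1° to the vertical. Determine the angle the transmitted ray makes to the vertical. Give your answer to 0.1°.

43.8°

sin θ₁/V₁ = sin θ₂/V₂ ⇒ sin θ₂ = 1640·sin 33.1°/1293 = 1640·0.5461/1293 = 0.6927.
θ₂ = arcsin 0.6927 = 43.84° from the normal.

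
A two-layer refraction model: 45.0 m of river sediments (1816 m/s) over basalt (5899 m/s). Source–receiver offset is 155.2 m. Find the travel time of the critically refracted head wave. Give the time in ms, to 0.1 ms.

θ_c = arcsin(V₁/V₂) = arcsin(1816/5899) = 17.93°, cos θ_c = 0.9514.
Intercept time tᵢ = 2h cos θ_c / V₁ = 2·45.0·0.9514/1816 = 0.04715 s.
t = x/V₂ + tᵢ = 155.2/5899 + 0.04715 = 0.07346 s.

73.5 ms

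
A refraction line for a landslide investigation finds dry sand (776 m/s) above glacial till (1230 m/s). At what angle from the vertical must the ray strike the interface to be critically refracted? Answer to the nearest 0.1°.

At critical incidence the refracted ray runs along the interface (θ₂ = 90°), so sin θ_c = V₁/V₂.
θ_c = arcsin(776/1230) = arcsin 0.6309 = 39.12°.

39.1°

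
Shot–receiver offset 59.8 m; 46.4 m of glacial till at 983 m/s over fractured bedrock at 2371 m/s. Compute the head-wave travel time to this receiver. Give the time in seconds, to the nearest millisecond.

t = x/V₂ + 2h·√(V₂²−V₁²)/(V₁V₂).
√(V₂²−V₁²) = √(2371²−983²) = 2157.6 m/s; delay term = 2·46.4·2157.6/(983·2371) = 0.08591 s.
t = 59.8/2371 + 0.08591 = 0.11113 s.

0.111 s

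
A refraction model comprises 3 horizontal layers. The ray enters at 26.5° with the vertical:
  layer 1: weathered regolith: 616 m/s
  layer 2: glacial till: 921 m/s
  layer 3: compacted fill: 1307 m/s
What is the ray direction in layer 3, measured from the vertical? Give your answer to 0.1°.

Snell's law across each interface conserves sin θ / V, so sin θ_3 = V_3·sin θ₁/V₁.
sin θ_3 = 1307 × sin 26.5° / 616 = 0.9467.
θ_3 = arcsin 0.9467 = 71.21°.

71.2°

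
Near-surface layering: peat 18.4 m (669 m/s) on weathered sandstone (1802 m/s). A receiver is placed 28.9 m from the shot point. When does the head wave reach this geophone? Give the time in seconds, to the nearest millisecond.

0.067 s

t = x/V₂ + 2h·√(V₂²−V₁²)/(V₁V₂).
√(V₂²−V₁²) = √(1802²−669²) = 1673.2 m/s; delay term = 2·18.4·1673.2/(669·1802) = 0.05108 s.
t = 28.9/1802 + 0.05108 = 0.06711 s.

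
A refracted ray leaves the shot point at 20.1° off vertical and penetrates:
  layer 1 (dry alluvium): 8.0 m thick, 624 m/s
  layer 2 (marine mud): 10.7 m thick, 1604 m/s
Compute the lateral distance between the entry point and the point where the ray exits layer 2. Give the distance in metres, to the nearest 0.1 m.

Ray parameter p = sin 20.1° / 624 m/s = 5.5074e-04 s/m.
Layer 1: θ = 20.10°; offset = 8.0·tan 20.10° = 2.928 m.
Layer 2: sin θ = p·1604 = 0.8834 → θ = 62.05°; offset = 10.7·tan 62.05° = 20.169 m.
Σ offsets = 23.096 m.

23.1 m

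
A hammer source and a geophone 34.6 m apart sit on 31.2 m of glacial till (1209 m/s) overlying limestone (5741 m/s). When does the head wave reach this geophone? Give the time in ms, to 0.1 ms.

56.5 ms

t = x/V₂ + 2h·√(V₂²−V₁²)/(V₁V₂).
√(V₂²−V₁²) = √(5741²−1209²) = 5612.3 m/s; delay term = 2·31.2·5612.3/(1209·5741) = 0.05046 s.
t = 34.6/5741 + 0.05046 = 0.05648 s.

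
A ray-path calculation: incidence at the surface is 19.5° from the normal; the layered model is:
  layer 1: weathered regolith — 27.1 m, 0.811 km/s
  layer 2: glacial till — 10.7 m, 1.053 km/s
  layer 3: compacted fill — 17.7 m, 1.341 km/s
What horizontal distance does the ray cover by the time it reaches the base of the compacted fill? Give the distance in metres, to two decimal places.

26.46 m

Apply Snell's law at each interface; in layer i the horizontal offset is hᵢ·tan θᵢ.
Layer 1: θ = 19.50°; offset = 27.1·tan 19.50° = 9.5966 m.
Layer 2: sin θ = 1.053·sin 19.5°/0.811 = 0.4334, θ = 25.68°; offset = 10.7·tan 25.68° = 5.1460 m.
Layer 3: sin θ = 1.341·sin 19.5°/0.811 = 0.5520, θ = 33.50°; offset = 17.7·tan 33.50° = 11.7159 m.
Summing the layer offsets gives 26.4585 m.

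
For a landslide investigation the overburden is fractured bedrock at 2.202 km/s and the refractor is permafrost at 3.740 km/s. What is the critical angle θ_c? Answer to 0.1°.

Critical incidence: sin θ_c = V₁/V₂ = 2.202/3.740 = 0.5888.
θ_c = arcsin 0.5888 = 36.07°.

36.1°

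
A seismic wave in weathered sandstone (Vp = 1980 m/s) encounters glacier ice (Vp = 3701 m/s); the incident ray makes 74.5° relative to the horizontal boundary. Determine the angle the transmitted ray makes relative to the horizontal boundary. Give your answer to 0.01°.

60.03°

Angle from the normal: 90° − 74.5° = 15.5°.
Snell's law: sin θ₂ = (V₂/V₁)·sin θ₁ = (3701/1980)·sin 15.5° = 0.4995.
θ₂ = arcsin 0.4995 = 29.97° from the normal.
From the interface: 90° − 29.97° = 60.03°.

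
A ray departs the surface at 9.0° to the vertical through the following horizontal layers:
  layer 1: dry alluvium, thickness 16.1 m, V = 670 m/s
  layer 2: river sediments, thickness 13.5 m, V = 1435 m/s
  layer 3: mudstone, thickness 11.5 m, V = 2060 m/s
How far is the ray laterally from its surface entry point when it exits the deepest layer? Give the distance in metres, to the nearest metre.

Ray parameter p = sin 9.0° / 670 m/s = 2.3348e-04 s/m.
Layer 1: θ = 9.00°; offset = 16.1·tan 9.00° = 2.550 m.
Layer 2: sin θ = p·1435 = 0.3350 → θ = 19.58°; offset = 13.5·tan 19.58° = 4.801 m.
Layer 3: sin θ = p·2060 = 0.4810 → θ = 28.75°; offset = 11.5·tan 28.75° = 6.309 m.
Summing the layer offsets gives 13.660 m.

14 m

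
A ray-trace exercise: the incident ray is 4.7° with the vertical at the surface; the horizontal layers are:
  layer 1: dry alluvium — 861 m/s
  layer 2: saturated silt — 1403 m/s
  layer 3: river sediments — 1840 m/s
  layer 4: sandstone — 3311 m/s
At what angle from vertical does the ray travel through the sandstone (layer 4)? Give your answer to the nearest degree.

18°

Snell's law across each interface conserves sin θ / V, so sin θ_4 = V_4·sin θ₁/V₁.
sin θ_4 = 3311 × sin 4.7° / 861 = 0.3151.
θ_4 = arcsin 0.3151 = 18.37°.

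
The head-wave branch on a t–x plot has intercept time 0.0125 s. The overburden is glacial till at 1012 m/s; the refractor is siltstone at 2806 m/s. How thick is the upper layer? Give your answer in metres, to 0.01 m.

θ_c = arcsin(1012/2806) = 21.14°; cos θ_c = 0.9327.
tᵢ = 2h cos θ_c/V₁ ⇒ h = tᵢ·V₁/(2 cos θ_c) = 0.0125·1012/(2·0.9327) = 6.78 m.

6.78 m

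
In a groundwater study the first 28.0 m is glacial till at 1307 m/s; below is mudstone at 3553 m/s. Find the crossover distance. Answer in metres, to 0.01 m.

82.38 m

x_cross = 2h·√((V₂+V₁)/(V₂−V₁)).
(V₂+V₁)/(V₂−V₁) = (3553+1307)/(3553−1307) = 2.1638; √ = 1.4710.
x_cross = 2·28.0·1.4710 = 82.38 m.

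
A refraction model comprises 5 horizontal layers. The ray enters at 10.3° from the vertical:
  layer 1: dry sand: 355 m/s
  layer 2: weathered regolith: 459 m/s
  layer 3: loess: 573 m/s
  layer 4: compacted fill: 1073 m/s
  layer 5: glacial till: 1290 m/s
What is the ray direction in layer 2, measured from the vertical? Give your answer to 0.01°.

Ray parameter p = sin 10.3° / 355 = 5.0367e-04 s/m.
sin θ_2 = p·V_2 = 5.0367e-04 × 459 = 0.2312.
θ_2 = 13.37° from the vertical.

13.37°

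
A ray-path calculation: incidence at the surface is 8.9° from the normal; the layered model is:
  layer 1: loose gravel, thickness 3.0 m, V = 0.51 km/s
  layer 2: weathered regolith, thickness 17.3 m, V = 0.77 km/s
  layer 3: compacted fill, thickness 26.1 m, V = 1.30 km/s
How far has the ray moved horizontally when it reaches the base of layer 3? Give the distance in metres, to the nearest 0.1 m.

15.8 m

Ray parameter p = sin 8.9° / 0.51 km/s = 3.0335e-01 s/km.
Layer 1: θ = 8.90°; offset = 3.0·tan 8.90° = 0.470 m.
Layer 2: sin θ = p·0.77 = 0.2336 → θ = 13.51°; offset = 17.3·tan 13.51° = 4.156 m.
Layer 3: sin θ = p·1.30 = 0.3944 → θ = 23.23°; offset = 26.1·tan 23.23° = 11.201 m.
Summing the layer offsets gives 15.826 m.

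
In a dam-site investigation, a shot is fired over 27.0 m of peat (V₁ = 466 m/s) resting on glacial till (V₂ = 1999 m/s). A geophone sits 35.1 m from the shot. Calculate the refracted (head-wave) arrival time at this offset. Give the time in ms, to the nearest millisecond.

θ_c = arcsin(V₁/V₂) = arcsin(466/1999) = 13.48°, cos θ_c = 0.9724.
Intercept time tᵢ = 2h cos θ_c / V₁ = 2·27.0·0.9724/466 = 0.11269 s.
t = x/V₂ + tᵢ = 35.1/1999 + 0.11269 = 0.13025 s.

130 ms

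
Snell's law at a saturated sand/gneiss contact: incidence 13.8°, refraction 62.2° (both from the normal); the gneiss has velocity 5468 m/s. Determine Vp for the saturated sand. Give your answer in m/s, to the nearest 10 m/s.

1470 m/s

sin 13.8° = 0.2385; sin 62.2° = 0.8846.
V₁ = V₂·(sin θ₁/sin θ₂) = 5468·(0.2385/0.8846) = 1474.48 m/s.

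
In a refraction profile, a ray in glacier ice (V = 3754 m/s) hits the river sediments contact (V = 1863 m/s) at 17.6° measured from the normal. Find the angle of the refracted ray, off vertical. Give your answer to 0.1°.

sin θ₁/V₁ = sin θ₂/V₂ ⇒ sin θ₂ = 1863·sin 17.6°/3754 = 1863·0.3024/3754 = 0.1501.
θ₂ = arcsin 0.1501 = 8.63° from the normal.

8.6°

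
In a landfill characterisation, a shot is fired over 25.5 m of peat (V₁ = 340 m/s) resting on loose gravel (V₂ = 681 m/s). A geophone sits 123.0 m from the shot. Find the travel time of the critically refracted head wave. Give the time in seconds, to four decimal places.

θ_c = arcsin(V₁/V₂) = arcsin(340/681) = 29.95°, cos θ_c = 0.8664.
Intercept time tᵢ = 2h cos θ_c / V₁ = 2·25.5·0.8664/340 = 0.12997 s.
t = x/V₂ + tᵢ = 123.0/681 + 0.12997 = 0.31058 s.

0.3106 s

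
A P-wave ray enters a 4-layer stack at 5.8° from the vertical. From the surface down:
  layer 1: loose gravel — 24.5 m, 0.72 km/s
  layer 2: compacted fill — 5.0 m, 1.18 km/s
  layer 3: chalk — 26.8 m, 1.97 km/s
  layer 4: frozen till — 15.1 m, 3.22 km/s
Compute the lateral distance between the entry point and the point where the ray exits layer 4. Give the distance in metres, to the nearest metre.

19 m

Ray parameter p = sin 5.8° / 0.72 km/s = 1.4036e-01 s/km.
Layer 1: θ = 5.80°; offset = 24.5·tan 5.80° = 2.489 m.
Layer 2: sin θ = p·1.18 = 0.1656 → θ = 9.53°; offset = 5.0·tan 9.53° = 0.840 m.
Layer 3: sin θ = p·1.97 = 0.2765 → θ = 16.05°; offset = 26.8·tan 16.05° = 7.711 m.
Layer 4: sin θ = p·3.22 = 0.4519 → θ = 26.87°; offset = 15.1·tan 26.87° = 7.650 m.
Total horizontal offset = 18.689 m.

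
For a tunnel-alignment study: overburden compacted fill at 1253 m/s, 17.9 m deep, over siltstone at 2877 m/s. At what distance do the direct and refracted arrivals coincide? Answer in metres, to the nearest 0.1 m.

θ_c = arcsin(1253/2877) = 25.82°, so cos θ_c = 0.9002 and tᵢ = 2h cos θ_c/V₁ = 0.0257 s.
At crossover x/V₁ = x/V₂ + tᵢ ⇒ x = tᵢ/(1/V₁ − 1/V₂) = 0.02572/(7.9808e-04 − 3.4758e-04) = 57.09 m.

57.1 m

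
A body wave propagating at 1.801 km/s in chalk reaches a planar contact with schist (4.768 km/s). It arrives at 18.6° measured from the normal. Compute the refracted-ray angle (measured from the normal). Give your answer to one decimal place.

sin θ₁/V₁ = sin θ₂/V₂ ⇒ sin θ₂ = 4.768·sin 18.6°/1.801 = 4.768·0.3190/1.801 = 0.8444.
θ₂ = arcsin 0.8444 = 57.61° from the normal.

57.6°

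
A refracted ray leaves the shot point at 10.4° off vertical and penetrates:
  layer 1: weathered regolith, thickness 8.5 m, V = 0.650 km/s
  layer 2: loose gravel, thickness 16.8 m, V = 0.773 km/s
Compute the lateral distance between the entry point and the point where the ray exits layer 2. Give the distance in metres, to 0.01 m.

Ray parameter p = sin 10.4° / 0.650 km/s = 2.7772e-01 s/km.
Layer 1: θ = 10.40°; offset = 8.5·tan 10.40° = 1.5600 m.
Layer 2: sin θ = p·0.773 = 0.2147 → θ = 12.40°; offset = 16.8·tan 12.40° = 3.6927 m.
Summing the layer offsets gives 5.2527 m.

5.25 m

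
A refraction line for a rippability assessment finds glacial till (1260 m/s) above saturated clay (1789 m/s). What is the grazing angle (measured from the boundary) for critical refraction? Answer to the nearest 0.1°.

Critical incidence: sin θ_c = V₁/V₂ = 1260/1789 = 0.7043.
θ_c = arcsin 0.7043 = 44.77°.
Measured from the interface: 90° − 44.77° = 45.23°.

45.2°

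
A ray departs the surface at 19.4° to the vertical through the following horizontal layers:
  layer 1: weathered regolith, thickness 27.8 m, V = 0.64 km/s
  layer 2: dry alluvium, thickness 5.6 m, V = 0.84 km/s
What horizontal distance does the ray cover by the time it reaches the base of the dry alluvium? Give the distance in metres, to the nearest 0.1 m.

p = sin θ₁/V₁ = sin 19.4°/0.64 = 5.1900e-01 s/km is conserved through the stack.
Layer 1: θ = 19.40°; offset = 27.8·tan 19.40° = 9.790 m.
Layer 2: sin θ = p·0.84 = 0.4360 → θ = 25.85°; offset = 5.6·tan 25.85° = 2.713 m.
Summing the layer offsets gives 12.503 m.

12.5 m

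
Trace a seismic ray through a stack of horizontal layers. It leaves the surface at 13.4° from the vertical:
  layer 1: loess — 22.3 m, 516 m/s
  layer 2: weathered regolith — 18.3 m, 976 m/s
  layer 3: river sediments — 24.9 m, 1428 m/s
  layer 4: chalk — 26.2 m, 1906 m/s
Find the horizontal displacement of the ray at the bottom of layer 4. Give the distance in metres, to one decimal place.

78.4 m

Ray parameter p = sin 13.4° / 516 m/s = 4.4912e-04 s/m.
Layer 1: θ = 13.40°; offset = 22.3·tan 13.40° = 5.313 m.
Layer 2: sin θ = p·976 = 0.4383 → θ = 26.00°; offset = 18.3·tan 26.00° = 8.925 m.
Layer 3: sin θ = p·1428 = 0.6413 → θ = 39.89°; offset = 24.9·tan 39.89° = 20.814 m.
Layer 4: sin θ = p·1906 = 0.8560 → θ = 58.87°; offset = 26.2·tan 58.87° = 43.387 m.
Total horizontal offset = 78.439 m.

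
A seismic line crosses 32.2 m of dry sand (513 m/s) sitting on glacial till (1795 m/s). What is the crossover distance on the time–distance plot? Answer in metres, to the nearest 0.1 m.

86.4 m

θ_c = arcsin(513/1795) = 16.61°, so cos θ_c = 0.9583 and tᵢ = 2h cos θ_c/V₁ = 0.1203 s.
At crossover x/V₁ = x/V₂ + tᵢ ⇒ x = tᵢ/(1/V₁ − 1/V₂) = 0.12030/(1.9493e-03 − 5.5710e-04) = 86.41 m.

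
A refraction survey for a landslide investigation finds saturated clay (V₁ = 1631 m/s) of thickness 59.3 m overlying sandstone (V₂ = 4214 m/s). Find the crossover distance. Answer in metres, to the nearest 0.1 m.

178.4 m

x_cross = 2h·√((V₂+V₁)/(V₂−V₁)).
(V₂+V₁)/(V₂−V₁) = (4214+1631)/(4214−1631) = 2.2629; √ = 1.5043.
x_cross = 2·59.3·1.5043 = 178.41 m.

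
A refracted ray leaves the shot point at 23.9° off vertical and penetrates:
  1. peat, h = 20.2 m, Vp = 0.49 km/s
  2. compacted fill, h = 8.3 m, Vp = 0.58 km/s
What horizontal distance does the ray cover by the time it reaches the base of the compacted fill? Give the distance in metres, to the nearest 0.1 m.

Apply Snell's law at each interface; in layer i the horizontal offset is hᵢ·tan θᵢ.
Layer 1: θ = 23.90°; offset = 20.2·tan 23.90° = 8.951 m.
Layer 2: sin θ = 0.58·sin 23.9°/0.49 = 0.4796, θ = 28.66°; offset = 8.3·tan 28.66° = 4.536 m.
Total horizontal offset = 13.487 m.

13.5 m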